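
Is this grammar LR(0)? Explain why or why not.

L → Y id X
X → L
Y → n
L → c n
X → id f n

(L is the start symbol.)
Augment with L' → L and build the canonical LR(0) collection (I0 = CLOSURE({[L' → . L]}), then GOTO on every symbol after a dot until no new states appear). It has 12 states:
  I0: { [L → . Y id X], [L → . c n], [L' → . L], [Y → . n] }  — shift
  I1: { [L' → L .] }  — accept
  I2: { [L → Y . id X] }  — shift
  I3: { [L → c . n] }  — shift
  I4: { [Y → n .] }  — reduce
  I5: { [L → c n .] }  — reduce
  I6: { [L → . Y id X], [L → . c n], [L → Y id . X], [X → . L], [X → . id f n], [Y → . n] }  — shift
  I7: { [X → L .] }  — reduce
  I8: { [L → Y id X .] }  — reduce
  I9: { [X → id . f n] }  — shift
  I10: { [X → id f . n] }  — shift
  I11: { [X → id f n .] }  — reduce

Every state is either a pure shift/goto state or contains exactly one complete item and nothing to shift — no conflicts. The grammar is LR(0).

Answer: Yes, the grammar is LR(0)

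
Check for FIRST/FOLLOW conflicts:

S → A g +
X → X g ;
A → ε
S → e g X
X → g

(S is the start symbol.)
No FIRST/FOLLOW conflicts.

A FIRST/FOLLOW conflict occurs when a non-terminal N has a nullable alternative N → β (β ⇒* ε) and another alternative N → α with FIRST(α) ∩ FOLLOW(N) ≠ ∅: on such a lookahead the parser cannot decide between expanding α and letting N vanish via β.

Nullable non-terminals: A.
A has a nullable alternative but only one production, so nothing to check.

S, X have no nullable alternative, so no FIRST/FOLLOW check is needed there.

No FIRST/FOLLOW conflicts found.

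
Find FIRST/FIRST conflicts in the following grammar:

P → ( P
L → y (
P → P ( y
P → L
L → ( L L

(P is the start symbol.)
FIRST sets of the non-terminals at (or reachable through a nullable prefix from) the front of some alternative:
  FIRST(P) = { '(', 'y' }
  FIRST(L) = { '(', 'y' }

Productions for P:
  P → ( P: FIRST = { '(' }
  P → P ( y: FIRST = { '(', 'y' }
  P → L: FIRST = { '(', 'y' }
Productions for L:
  L → y (: FIRST = { 'y' }
  L → ( L L: FIRST = { '(' }

Conflict for P: P → ( P and P → P ( y
  Overlap: { '(' }
Conflict for P: P → ( P and P → L
  Overlap: { '(' }
Conflict for P: P → P ( y and P → L
  Overlap: { '(', 'y' }

Answer: Yes. P → '(' P / P → P '(' y on { '(' }; P → '(' P / P → L on { '(' }; P → P '(' y / P → L on { '(', 'y' }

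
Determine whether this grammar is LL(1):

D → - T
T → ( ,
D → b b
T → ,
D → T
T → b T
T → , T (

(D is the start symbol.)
No. Predict set conflict for D: { 'b' }

A grammar is LL(1) if for each non-terminal N with multiple productions, the predict sets of those productions are pairwise disjoint, where PREDICT(N → α) = (FIRST(α) \ {ε}) ∪ (FOLLOW(N) if α ⇒* ε).

Relevant sets:
  FIRST(T) = { '(', ',', 'b' }

For D:
  PREDICT(D → '-' T) = { '-' }
  PREDICT(D → b b) = { 'b' }
  PREDICT(D → T) = { '(', ',', 'b' }
For T:
  PREDICT(T → '(' ',') = { '(' }
  PREDICT(T → ',') = { ',' }
  PREDICT(T → b T) = { 'b' }
  PREDICT(T → ',' T '(') = { ',' }

Conflict found: Predict set conflict for D: { 'b' }
The grammar is NOT LL(1).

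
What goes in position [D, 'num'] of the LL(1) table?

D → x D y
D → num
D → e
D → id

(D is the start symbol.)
To find M[D, 'num'], we find productions for D where 'num' is in the predict set (PREDICT(N → α) = (FIRST(α) \ {ε}) ∪ (FOLLOW(N) if α ⇒* ε)).

D → x D y: PREDICT = { 'x' }
D → num: PREDICT = { 'num' }
  'num' is in predict set, so this production goes in M[D, 'num']
D → e: PREDICT = { 'e' }
D → id: PREDICT = { 'id' }

M[D, 'num'] = D → num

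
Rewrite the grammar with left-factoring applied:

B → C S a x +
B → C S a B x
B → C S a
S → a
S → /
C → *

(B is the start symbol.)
Left-factoring transforms A → αβ₁ | αβ₂ into A → αA' and A' → β₁ | β₂
(α is the longest common prefix among the alternatives). Repeat until
no nonterminal has two alternatives with a common prefix.

Round 1: B has alternatives sharing prefix 'C S a'. Introduce B': B → C S a B'
  Add: B' → x +
  Add: B' → B x
  Add: B' → ε

No remaining common prefixes — done.

Resulting grammar:
B → C S a B'
B' → x +
B' → B x
B' → ε
S → a
S → /
C → *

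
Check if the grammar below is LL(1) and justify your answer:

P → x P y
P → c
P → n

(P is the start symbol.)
Yes, the grammar is LL(1).

A grammar is LL(1) if for each non-terminal N with multiple productions, the predict sets of those productions are pairwise disjoint, where PREDICT(N → α) = (FIRST(α) \ {ε}) ∪ (FOLLOW(N) if α ⇒* ε).

For P:
  PREDICT(P → x P y) = { 'x' }
  PREDICT(P → c) = { 'c' }
  PREDICT(P → n) = { 'n' }

All predict sets are disjoint. The grammar IS LL(1).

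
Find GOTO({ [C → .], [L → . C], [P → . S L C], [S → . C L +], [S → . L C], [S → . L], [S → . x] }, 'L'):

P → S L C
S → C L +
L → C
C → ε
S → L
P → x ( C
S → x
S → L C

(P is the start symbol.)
{ [C → .], [S → L . C], [S → L .] }

GOTO(I, 'L') = CLOSURE({ [A → αX.β] : [A → α.Xβ] ∈ I, X = 'L' })

Items with dot before 'L', with the dot advanced:
  [S → . L] → [S → L .]
  [S → . L C] → [S → L . C]
Closure of the advanced items:
  [S → L . C] has the dot before C: add [C → .]

GOTO = { [C → .], [S → L . C], [S → L .] }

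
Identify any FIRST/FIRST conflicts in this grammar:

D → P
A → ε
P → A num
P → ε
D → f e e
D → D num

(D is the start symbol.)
Yes. D → P / D → D num on { 'num' }; D → f e e / D → D num on { 'f' }

A FIRST/FIRST conflict occurs when two productions N → α and N → β for the same non-terminal have FIRST(α) ∩ FIRST(β) ≠ ∅ (with ε ∈ FIRST of a nullable right-hand side, so two nullable alternatives also conflict).

FIRST sets of the non-terminals at (or reachable through a nullable prefix from) the front of some alternative:
  FIRST(P) = { 'num', ε }
  FIRST(D) = { 'f', 'num', ε }
  FIRST(A) = { ε }

Productions for D:
  D → P: FIRST = { 'num', ε }
  D → f e e: FIRST = { 'f' }
  D → D num: FIRST = { 'f', 'num' }
Productions for P:
  P → A num: FIRST = { 'num' }
  P → ε: FIRST = { ε }
A has only one production, so no FIRST/FIRST conflict is possible there.

Conflict for D: D → P and D → D num
  Overlap: { 'num' }
Conflict for D: D → f e e and D → D num
  Overlap: { 'f' }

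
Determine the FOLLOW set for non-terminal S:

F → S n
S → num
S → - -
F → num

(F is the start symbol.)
{ 'n' }

In F → S n: S is followed by n, add FIRST(n) \ {ε} = { 'n' }

Taking the union: FOLLOW(S) = { 'n' }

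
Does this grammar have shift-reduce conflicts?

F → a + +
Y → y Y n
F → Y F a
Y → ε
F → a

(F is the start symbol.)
Yes — I0: [Y → .] vs [F → . a]; I2: [Y → .] vs [F → . a]; I3: [F → a .] vs [F → a . + +]; I4: [Y → .] vs [Y → . y Y n]

A shift-reduce conflict occurs when an LR(0) state has both:
  - a complete (reduce) item [A → α .] (dot at the end), and
  - a shift item [B → β . c γ] (dot before a terminal).

Augment with F' → F and build the canonical LR(0) collection (I0 = CLOSURE({[F' → . F]}), then GOTO on every symbol after a dot until no new states appear). It has 11 states:
  I0: { [F → . Y F a], [F → . a + +], [F → . a], [F' → . F], [Y → . y Y n], [Y → .] }  — shift, reduce
  I1: { [F' → F .] }  — accept
  I2: { [F → . Y F a], [F → . a + +], [F → . a], [F → Y . F a], [Y → . y Y n], [Y → .] }  — shift, reduce
  I3: { [F → a . + +], [F → a .] }  — shift, reduce
  I4: { [Y → . y Y n], [Y → .], [Y → y . Y n] }  — shift, reduce
  I5: { [Y → y Y . n] }  — shift
  I6: { [Y → y Y n .] }  — reduce
  I7: { [F → a + . +] }  — shift
  I8: { [F → a + + .] }  — reduce
  I9: { [F → Y F . a] }  — shift
  I10: { [F → Y F a .] }  — reduce

I0 contains reduce item [Y → .] and shift items [F → . a], [F → . a + +], [Y → . y Y n] — shift-reduce conflict.
I2 contains reduce item [Y → .] and shift items [F → . a], [F → . a + +], [Y → . y Y n] — shift-reduce conflict.
I3 contains reduce item [F → a .] and shift item [F → a . + +] — shift-reduce conflict.
I4 contains reduce item [Y → .] and shift item [Y → . y Y n] — shift-reduce conflict.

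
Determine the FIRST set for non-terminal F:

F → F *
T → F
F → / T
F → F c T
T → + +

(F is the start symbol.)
To compute FIRST(F), examine every production with F on the left-hand side, reading each right-hand side left to right until a non-nullable symbol is reached.

From F → F *:
  - F is the symbol being defined: contributes nothing new
    F is not nullable, so stop
From F → / T:
  - '/' is a terminal: add '/' and stop
From F → F c T:
  - F is the symbol being defined: contributes nothing new
    F is not nullable, so stop

Collecting: FIRST(F) = { '/' }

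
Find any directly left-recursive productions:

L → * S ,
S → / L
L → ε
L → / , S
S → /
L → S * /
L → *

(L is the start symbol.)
No direct left recursion

Direct left recursion occurs when N → N α for some non-terminal N (the right-hand side begins with the left-hand side itself).

L → * S ,: starts with '*'
S → / L: starts with '/'
L → ε: starts with ε
L → / , S: starts with '/'
S → /: starts with '/'
L → S * /: starts with S
L → *: starts with '*'

No direct left recursion found.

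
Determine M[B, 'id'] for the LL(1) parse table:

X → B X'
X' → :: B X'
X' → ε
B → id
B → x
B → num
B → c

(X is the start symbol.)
B → id

To find M[B, 'id'], we find productions for B where 'id' is in the predict set (PREDICT(N → α) = (FIRST(α) \ {ε}) ∪ (FOLLOW(N) if α ⇒* ε)).

B → id: PREDICT = { 'id' }
  'id' is in predict set, so this production goes in M[B, 'id']
B → x: PREDICT = { 'x' }
B → num: PREDICT = { 'num' }
B → c: PREDICT = { 'c' }

M[B, 'id'] = B → id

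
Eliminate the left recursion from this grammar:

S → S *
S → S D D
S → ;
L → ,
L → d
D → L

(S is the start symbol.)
S is directly left-recursive. The standard transformation for
  A → A α₁ | ... | A α_m | β₁ | ... | β_n
is
  A  → β₁ A' | ... | β_n A'
  A' → α₁ A' | ... | α_m A' | ε

S → ; becomes S → ; S'
S → S * becomes S' → * S'
S → S D D becomes S' → D D S'
Add S' → ε

Productions for other non-terminals are unchanged:
  L → ,
  L → d
  D → L

Resulting grammar:
S → ; S'
S' → * S'
S' → D D S'
S' → ε
L → ,
L → d
D → L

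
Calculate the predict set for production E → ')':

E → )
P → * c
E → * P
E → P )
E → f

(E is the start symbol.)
PREDICT(E → ')') = (FIRST(RHS) \ {ε}) ∪ (FOLLOW(E) if ε ∈ FIRST(RHS), i.e. RHS ⇒* ε)
FIRST(')') = { ')' }
ε ∉ FIRST(')'), so FOLLOW(E) is not added.
PREDICT(E → ')') = { ')' }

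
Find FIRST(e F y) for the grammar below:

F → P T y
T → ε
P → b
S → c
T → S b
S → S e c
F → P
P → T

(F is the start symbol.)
{ 'e' }

To compute FIRST(e F y), process the symbols left to right:
Symbol e is a terminal. Add 'e' and stop.
FIRST(e F y) = { 'e' }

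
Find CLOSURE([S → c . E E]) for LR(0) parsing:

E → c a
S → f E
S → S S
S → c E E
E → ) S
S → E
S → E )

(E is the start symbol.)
{ [E → . ) S], [E → . c a], [S → c . E E] }

To compute CLOSURE, for each item [A → α.Bβ] where B is a non-terminal, add [B → .γ] for all productions B → γ; repeat for the newly added items until nothing changes.

Start with: [S → c . E E]
  [S → c . E E] has the dot before E: add [E → . c a], [E → . ) S]
No further items can be added.

CLOSURE = { [E → . ) S], [E → . c a], [S → c . E E] }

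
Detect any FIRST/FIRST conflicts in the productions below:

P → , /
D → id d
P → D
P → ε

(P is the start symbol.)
FIRST sets of the non-terminals at (or reachable through a nullable prefix from) the front of some alternative:
  FIRST(D) = { 'id' }

Productions for P:
  P → , /: FIRST = { ',' }
  P → D: FIRST = { 'id' }
  P → ε: FIRST = { ε }
D has only one production, so no FIRST/FIRST conflict is possible there.

All alternatives of each non-terminal have pairwise disjoint FIRST sets.

Answer: No FIRST/FIRST conflicts.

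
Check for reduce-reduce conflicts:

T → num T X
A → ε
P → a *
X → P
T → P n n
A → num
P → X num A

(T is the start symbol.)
A reduce-reduce conflict occurs when an LR(0) state has two complete items [A → α .] and [B → β .] — both call for a reduction, and with no lookahead the parser cannot choose between them.

Augment with T' → T and build the canonical LR(0) collection (I0 = CLOSURE({[T' → . T]}), then GOTO on every symbol after a dot until no new states appear). It has 15 states:
  I0: { [P → . X num A], [P → . a *], [T → . P n n], [T → . num T X], [T' → . T], [X → . P] }  — shift
  I1: { [T → P . n n], [X → P .] }  — shift, reduce
  I2: { [T' → T .] }  — accept
  I3: { [P → X . num A] }  — shift
  I4: { [P → a . *] }  — shift
  I5: { [P → . X num A], [P → . a *], [T → . P n n], [T → . num T X], [T → num . T X], [X → . P] }  — shift
  I6: { [P → . X num A], [P → . a *], [T → num T . X], [X → . P] }  — shift
  I7: { [X → P .] }  — reduce
  I8: { [P → X . num A], [T → num T X .] }  — shift, reduce
  I9: { [A → . num], [A → .], [P → X num . A] }  — shift, reduce
  I10: { [P → X num A .] }  — reduce
  I11: { [A → num .] }  — reduce
  I12: { [P → a * .] }  — reduce
  I13: { [T → P n . n] }  — shift
  I14: { [T → P n n .] }  — reduce

No state contains more than one complete item.

Answer: No reduce-reduce conflicts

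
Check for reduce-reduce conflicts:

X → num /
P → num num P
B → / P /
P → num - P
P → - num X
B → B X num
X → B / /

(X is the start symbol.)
Augment with X' → X and build the canonical LR(0) collection (I0 = CLOSURE({[X' → . X]}), then GOTO on every symbol after a dot until no new states appear). It has 20 states:
  I0: { [B → . / P /], [B → . B X num], [X → . B / /], [X → . num /], [X' → . X] }  — shift
  I1: { [B → / . P /], [P → . - num X], [P → . num - P], [P → . num num P] }  — shift
  I2: { [B → . / P /], [B → . B X num], [B → B . X num], [X → . B / /], [X → . num /], [X → B . / /] }  — shift
  I3: { [X' → X .] }  — accept
  I4: { [X → num . /] }  — shift
  I5: { [X → num / .] }  — reduce
  I6: { [B → / . P /], [P → . - num X], [P → . num - P], [P → . num num P], [X → B / . /] }  — shift
  I7: { [B → B X . num] }  — shift
  I8: { [B → B X num .] }  — reduce
  I9: { [P → - . num X] }  — shift
  I10: { [X → B / / .] }  — reduce
  I11: { [B → / P . /] }  — shift
  I12: { [P → num . - P], [P → num . num P] }  — shift
  I13: { [P → . - num X], [P → . num - P], [P → . num num P], [P → num - . P] }  — shift
  I14: { [P → . - num X], [P → . num - P], [P → . num num P], [P → num num . P] }  — shift
  I15: { [P → num num P .] }  — reduce
  I16: { [P → num - P .] }  — reduce
  I17: { [B → / P / .] }  — reduce
  I18: { [B → . / P /], [B → . B X num], [P → - num . X], [X → . B / /], [X → . num /] }  — shift
  I19: { [P → - num X .] }  — reduce

No state contains more than one complete item.

Answer: No reduce-reduce conflicts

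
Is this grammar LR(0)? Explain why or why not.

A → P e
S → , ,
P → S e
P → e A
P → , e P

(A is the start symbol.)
A grammar is LR(0) if no state in the canonical LR(0) collection has:
  - both a shift item (dot before a terminal) and a complete item (shift-reduce conflict), or
  - two or more complete items (reduce-reduce conflict; the accept item [A' → A .] counts as a complete item here).

Augment with A' → A and build the canonical LR(0) collection (I0 = CLOSURE({[A' → . A]}), then GOTO on every symbol after a dot until no new states appear). It has 12 states:
  I0: { [A → . P e], [A' → . A], [P → . , e P], [P → . S e], [P → . e A], [S → . , ,] }  — shift
  I1: { [P → , . e P], [S → , . ,] }  — shift
  I2: { [A' → A .] }  — accept
  I3: { [A → P . e] }  — shift
  I4: { [P → S . e] }  — shift
  I5: { [A → . P e], [P → . , e P], [P → . S e], [P → . e A], [P → e . A], [S → . , ,] }  — shift
  I6: { [P → e A .] }  — reduce
  I7: { [P → S e .] }  — reduce
  I8: { [A → P e .] }  — reduce
  I9: { [S → , , .] }  — reduce
  I10: { [P → , e . P], [P → . , e P], [P → . S e], [P → . e A], [S → . , ,] }  — shift
  I11: { [P → , e P .] }  — reduce

Every state is either a pure shift/goto state or contains exactly one complete item and nothing to shift — no conflicts. The grammar is LR(0).

Answer: Yes, the grammar is LR(0)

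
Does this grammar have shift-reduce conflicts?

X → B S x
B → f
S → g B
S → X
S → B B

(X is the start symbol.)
Yes — I10: [S → B B .] vs [B → . f]

Augment with X' → X and build the canonical LR(0) collection (I0 = CLOSURE({[X' → . X]}), then GOTO on every symbol after a dot until no new states appear). It has 11 states:
  I0: { [B → . f], [X → . B S x], [X' → . X] }  — shift
  I1: { [B → . f], [S → . B B], [S → . X], [S → . g B], [X → . B S x], [X → B . S x] }  — shift
  I2: { [X' → X .] }  — accept
  I3: { [B → f .] }  — reduce
  I4: { [B → . f], [S → . B B], [S → . X], [S → . g B], [S → B . B], [X → . B S x], [X → B . S x] }  — shift
  I5: { [X → B S . x] }  — shift
  I6: { [S → X .] }  — reduce
  I7: { [B → . f], [S → g . B] }  — shift
  I8: { [S → g B .] }  — reduce
  I9: { [X → B S x .] }  — reduce
  I10: { [B → . f], [S → . B B], [S → . X], [S → . g B], [S → B . B], [S → B B .], [X → . B S x], [X → B . S x] }  — shift, reduce

I10 contains reduce item [S → B B .] and shift items [B → . f], [S → . g B] — shift-reduce conflict.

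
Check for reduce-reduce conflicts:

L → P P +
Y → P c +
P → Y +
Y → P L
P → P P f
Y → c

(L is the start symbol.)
Augment with L' → L and build the canonical LR(0) collection (I0 = CLOSURE({[L' → . L]}), then GOTO on every symbol after a dot until no new states appear). It has 12 states:
  I0: { [L → . P P +], [L' → . L], [P → . P P f], [P → . Y +], [Y → . P L], [Y → . P c +], [Y → . c] }  — shift
  I1: { [L' → L .] }  — accept
  I2: { [L → . P P +], [L → P . P +], [P → . P P f], [P → . Y +], [P → P . P f], [Y → . P L], [Y → . P c +], [Y → . c], [Y → P . L], [Y → P . c +] }  — shift
  I3: { [P → Y . +] }  — shift
  I4: { [Y → c .] }  — reduce
  I5: { [P → Y + .] }  — reduce
  I6: { [Y → P L .] }  — reduce
  I7: { [L → . P P +], [L → P . P +], [L → P P . +], [P → . P P f], [P → . Y +], [P → P . P f], [P → P P . f], [Y → . P L], [Y → . P c +], [Y → . c], [Y → P . L], [Y → P . c +] }  — shift
  I8: { [Y → P c . +], [Y → c .] }  — shift, reduce
  I9: { [Y → P c + .] }  — reduce
  I10: { [L → P P + .] }  — reduce
  I11: { [P → P P f .] }  — reduce

No state contains more than one complete item.

Answer: No reduce-reduce conflicts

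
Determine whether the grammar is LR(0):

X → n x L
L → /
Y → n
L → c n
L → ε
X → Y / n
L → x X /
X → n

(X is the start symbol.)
Augment with X' → X and build the canonical LR(0) collection (I0 = CLOSURE({[X' → . X]}), then GOTO on every symbol after a dot until no new states appear). It has 14 states:
  I0: { [X → . Y / n], [X → . n x L], [X → . n], [X' → . X], [Y → . n] }  — shift
  I1: { [X' → X .] }  — accept
  I2: { [X → Y . / n] }  — shift
  I3: { [X → n . x L], [X → n .], [Y → n .] }  — shift, 2 reduces
  I4: { [L → . /], [L → . c n], [L → . x X /], [L → .], [X → n x . L] }  — shift, reduce
  I5: { [L → / .] }  — reduce
  I6: { [X → n x L .] }  — reduce
  I7: { [L → c . n] }  — shift
  I8: { [L → x . X /], [X → . Y / n], [X → . n x L], [X → . n], [Y → . n] }  — shift
  I9: { [L → x X . /] }  — shift
  I10: { [L → x X / .] }  — reduce
  I11: { [L → c n .] }  — reduce
  I12: { [X → Y / . n] }  — shift
  I13: { [X → Y / n .] }  — reduce

Conflict in state I3:
  Shift-reduce conflict between [X → n .] and [X → n . x L]
So the grammar is NOT LR(0).

Answer: No. Shift-reduce conflict between [X → n .] and [X → n . x L]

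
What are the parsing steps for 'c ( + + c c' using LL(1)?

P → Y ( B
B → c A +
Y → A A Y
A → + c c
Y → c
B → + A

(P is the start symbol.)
Stack is shown with the top on the left.

Stack    Input          Action
------------------------------
P $      c ( + + c c $  output P → Y ( B
Y ( B $  c ( + + c c $  output Y → c
c ( B $  c ( + + c c $  match 'c'
( B $    ( + + c c $    match '('
B $      + + c c $      output B → + A
+ A $    + + c c $      match '+'
A $      + c c $        output A → + c c
+ c c $  + c c $        match '+'
c c $    c c $          match 'c'
c $      c $            match 'c'
$        $              accept

The string is accepted.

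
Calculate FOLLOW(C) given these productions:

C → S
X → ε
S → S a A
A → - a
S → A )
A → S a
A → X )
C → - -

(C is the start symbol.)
{ $ }

To compute FOLLOW(C), find every occurrence of C on a right-hand side N → α C β: add FIRST(β) \ {ε}, and if β is empty or nullable also add FOLLOW(N). Iterate to a fixed point.

C is the start symbol, so $ ∈ FOLLOW(C).
C does not occur on any right-hand side.

Taking the union: FOLLOW(C) = { $ }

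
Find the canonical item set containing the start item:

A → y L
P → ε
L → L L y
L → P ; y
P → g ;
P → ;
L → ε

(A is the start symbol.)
{ [A → . y L], [A' → . A] }

First, augment the grammar with A' → A
I₀ = CLOSURE({ [A' → . A] }):
  [A' → . A] has the dot before A: add [A → . y L]
No further items can be added.

I₀ = { [A → . y L], [A' → . A] }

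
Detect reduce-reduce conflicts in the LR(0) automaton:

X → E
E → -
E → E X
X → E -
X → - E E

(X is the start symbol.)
A reduce-reduce conflict occurs when an LR(0) state has two complete items [A → α .] and [B → β .] — both call for a reduction, and with no lookahead the parser cannot choose between them.

Augment with X' → X and build the canonical LR(0) collection (I0 = CLOSURE({[X' → . X]}), then GOTO on every symbol after a dot until no new states appear). It has 9 states:
  I0: { [E → . -], [E → . E X], [X → . - E E], [X → . E -], [X → . E], [X' → . X] }  — shift
  I1: { [E → - .], [E → . -], [E → . E X], [X → - . E E] }  — shift, reduce
  I2: { [E → . -], [E → . E X], [E → E . X], [X → . - E E], [X → . E -], [X → . E], [X → E . -], [X → E .] }  — shift, reduce
  I3: { [X' → X .] }  — accept
  I4: { [E → - .], [E → . -], [E → . E X], [X → - . E E], [X → E - .] }  — shift, 2 reduces
  I5: { [E → E X .] }  — reduce
  I6: { [E → - .] }  — reduce
  I7: { [E → . -], [E → . E X], [E → E . X], [X → - E . E], [X → . - E E], [X → . E -], [X → . E] }  — shift
  I8: { [E → . -], [E → . E X], [E → E . X], [X → - E E .], [X → . - E E], [X → . E -], [X → . E], [X → E . -], [X → E .] }  — shift, 2 reduces

I4 contains complete items [E → - .], [X → E - .] — reduce-reduce conflict.
I8 contains complete items [X → - E E .], [X → E .] — reduce-reduce conflict.

Answer: Yes — I4: [E → - .] vs [X → E - .]; I8: [X → - E E .] vs [X → E .]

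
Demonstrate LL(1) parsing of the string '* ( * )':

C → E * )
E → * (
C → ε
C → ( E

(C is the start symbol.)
LL(1) parsing maintains a stack (initially the start symbol over $) and the input. At each step: if the stack top is a terminal, match it against the current input token; if it is a non-terminal N, replace it with the RHS of M[N, lookahead] (the unique production whose predict set contains the lookahead).

Stack is shown with the top on the left.

Stack      Input      Action
----------------------------
C $        * ( * ) $  output C → E * )
E * ) $    * ( * ) $  output E → * (
* ( * ) $  * ( * ) $  match '*'
( * ) $    ( * ) $    match '('
* ) $      * ) $      match '*'
) $        ) $        match ')'
$          $          accept

The string is accepted.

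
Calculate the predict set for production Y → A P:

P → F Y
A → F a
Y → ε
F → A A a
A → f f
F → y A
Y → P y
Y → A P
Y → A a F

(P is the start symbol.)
PREDICT(Y → A P) = (FIRST(RHS) \ {ε}) ∪ (FOLLOW(Y) if ε ∈ FIRST(RHS), i.e. RHS ⇒* ε)
FIRST(A) = { 'f', 'y' }
FIRST(A P) = { 'f', 'y' }
ε ∉ FIRST(A P), so FOLLOW(Y) is not added.
PREDICT(Y → A P) = { 'f', 'y' }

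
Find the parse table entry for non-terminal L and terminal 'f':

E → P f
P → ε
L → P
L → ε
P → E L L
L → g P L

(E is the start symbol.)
To find M[L, 'f'], we find productions for L where 'f' is in the predict set (PREDICT(N → α) = (FIRST(α) \ {ε}) ∪ (FOLLOW(N) if α ⇒* ε)).

Relevant sets:
  FIRST(P) = { 'f', ε }
  FOLLOW(L) = { 'f', 'g' }

L → P: PREDICT = { 'f', 'g' }
  'f' is in predict set, so this production goes in M[L, 'f']
L → ε: PREDICT = { 'f', 'g' }
  'f' is in predict set, so this production goes in M[L, 'f']
L → g P L: PREDICT = { 'g' }

M[L, 'f'] = L → P, L → ε  (a multiply-defined cell — the grammar is not LL(1))

Answer: L → P, L → ε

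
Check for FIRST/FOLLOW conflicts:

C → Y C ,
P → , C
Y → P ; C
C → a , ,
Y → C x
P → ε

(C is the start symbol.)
A FIRST/FOLLOW conflict occurs when a non-terminal N has a nullable alternative N → β (β ⇒* ε) and another alternative N → α with FIRST(α) ∩ FOLLOW(N) ≠ ∅: on such a lookahead the parser cannot decide between expanding α and letting N vanish via β.

Nullable non-terminals: P.

P: nullable alternative(s) P → ε; FOLLOW(P) = { ';' }
  P → , C: FIRST \ {ε} = { ',' } — disjoint from FOLLOW(P)
  P → ε: FIRST \ {ε} = { } — this is the only nullable alternative, skip

C, Y have no nullable alternative, so no FIRST/FOLLOW check is needed there.

No FIRST/FOLLOW conflicts found.

Answer: No FIRST/FOLLOW conflicts.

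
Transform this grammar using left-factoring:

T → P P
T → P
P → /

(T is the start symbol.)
T → P T'
T' → P
T' → ε
P → /

Left-factoring transforms A → αβ₁ | αβ₂ into A → αA' and A' → β₁ | β₂
(α is the longest common prefix among the alternatives). Repeat until
no nonterminal has two alternatives with a common prefix.

Round 1: T has alternatives sharing prefix 'P'. Introduce T': T → P T'
  Add: T' → P
  Add: T' → ε

No remaining common prefixes — done.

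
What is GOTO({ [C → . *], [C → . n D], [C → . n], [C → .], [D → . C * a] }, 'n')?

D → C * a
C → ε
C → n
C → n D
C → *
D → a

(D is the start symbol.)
{ [C → . *], [C → . n D], [C → . n], [C → .], [C → n . D], [C → n .], [D → . C * a], [D → . a] }

GOTO(I, 'n') = CLOSURE({ [A → αX.β] : [A → α.Xβ] ∈ I, X = 'n' })

Items with dot before 'n', with the dot advanced:
  [C → . n] → [C → n .]
  [C → . n D] → [C → n . D]
Closure of the advanced items:
  [C → n . D] has the dot before D: add [D → . C * a], [D → . a]
  [D → . C * a] has the dot before C: add [C → .], [C → . n], [C → . n D], [C → . *]

GOTO = { [C → . *], [C → . n D], [C → . n], [C → .], [C → n . D], [C → n .], [D → . C * a], [D → . a] }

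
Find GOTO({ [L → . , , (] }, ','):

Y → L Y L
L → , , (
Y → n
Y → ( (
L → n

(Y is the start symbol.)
{ [L → , . , (] }

GOTO(I, ',') = CLOSURE({ [A → αX.β] : [A → α.Xβ] ∈ I, X = ',' })

Items with dot before ',', with the dot advanced:
  [L → . , , (] → [L → , . , (]
Closure adds nothing (no advanced item has the dot before a non-terminal).

GOTO = { [L → , . , (] }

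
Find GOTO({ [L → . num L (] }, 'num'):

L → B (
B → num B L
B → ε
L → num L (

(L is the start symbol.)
{ [B → . num B L], [B → .], [L → . B (], [L → . num L (], [L → num . L (] }

GOTO(I, 'num') = CLOSURE({ [A → αX.β] : [A → α.Xβ] ∈ I, X = 'num' })

Items with dot before 'num', with the dot advanced:
  [L → . num L (] → [L → num . L (]
Closure of the advanced items:
  [L → num . L (] has the dot before L: add [L → . B (], [L → . num L (]
  [L → . B (] has the dot before B: add [B → . num B L], [B → .]

GOTO = { [B → . num B L], [B → .], [L → . B (], [L → . num L (], [L → num . L (] }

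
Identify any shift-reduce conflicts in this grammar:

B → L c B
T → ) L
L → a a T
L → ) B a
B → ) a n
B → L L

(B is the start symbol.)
Augment with B' → B and build the canonical LR(0) collection (I0 = CLOSURE({[B' → . B]}), then GOTO on every symbol after a dot until no new states appear). It has 17 states:
  I0: { [B → . ) a n], [B → . L L], [B → . L c B], [B' → . B], [L → . ) B a], [L → . a a T] }  — shift
  I1: { [B → ) . a n], [B → . ) a n], [B → . L L], [B → . L c B], [L → ) . B a], [L → . ) B a], [L → . a a T] }  — shift
  I2: { [B' → B .] }  — accept
  I3: { [B → L . L], [B → L . c B], [L → . ) B a], [L → . a a T] }  — shift
  I4: { [L → a . a T] }  — shift
  I5: { [L → a a . T], [T → . ) L] }  — shift
  I6: { [L → . ) B a], [L → . a a T], [T → ) . L] }  — shift
  I7: { [L → a a T .] }  — reduce
  I8: { [B → . ) a n], [B → . L L], [B → . L c B], [L → ) . B a], [L → . ) B a], [L → . a a T] }  — shift
  I9: { [T → ) L .] }  — reduce
  I10: { [L → ) B . a] }  — shift
  I11: { [L → ) B a .] }  — reduce
  I12: { [B → L L .] }  — reduce
  I13: { [B → . ) a n], [B → . L L], [B → . L c B], [B → L c . B], [L → . ) B a], [L → . a a T] }  — shift
  I14: { [B → L c B .] }  — reduce
  I15: { [B → ) a . n], [L → a . a T] }  — shift
  I16: { [B → ) a n .] }  — reduce

No state contains both a complete item and a shift item.

Answer: No shift-reduce conflicts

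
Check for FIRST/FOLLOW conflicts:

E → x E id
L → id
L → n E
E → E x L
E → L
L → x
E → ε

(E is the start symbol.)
Yes. E → x E id with FOLLOW(E) on { 'x' }; E → E x L with FOLLOW(E) on { 'id', 'x' }; E → L with FOLLOW(E) on { 'id', 'x' }

Nullable non-terminals: E.
FIRST sets used below: FIRST(E) = { 'id', 'n', 'x', ε }, FIRST(L) = { 'id', 'n', 'x' }

E: nullable alternative(s) E → ε; FOLLOW(E) = { $, 'id', 'x' }
  E → x E id: FIRST \ {ε} = { 'x' } — overlaps FOLLOW(E) on { 'x' }: CONFLICT
  E → E x L: FIRST \ {ε} = { 'id', 'n', 'x' } — overlaps FOLLOW(E) on { 'id', 'x' }: CONFLICT
  E → L: FIRST \ {ε} = { 'id', 'n', 'x' } — overlaps FOLLOW(E) on { 'id', 'x' }: CONFLICT
  E → ε: FIRST \ {ε} = { } — this is the only nullable alternative, skip

L has no nullable alternative, so no FIRST/FOLLOW check is needed there.

So the grammar has 3 FIRST/FOLLOW conflicts (marked CONFLICT above).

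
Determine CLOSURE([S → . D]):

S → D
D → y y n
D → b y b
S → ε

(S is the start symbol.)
To compute CLOSURE, for each item [A → α.Bβ] where B is a non-terminal, add [B → .γ] for all productions B → γ; repeat for the newly added items until nothing changes.

Start with: [S → . D]
  [S → . D] has the dot before D: add [D → . y y n], [D → . b y b]
No further items can be added.

CLOSURE = { [D → . b y b], [D → . y y n], [S → . D] }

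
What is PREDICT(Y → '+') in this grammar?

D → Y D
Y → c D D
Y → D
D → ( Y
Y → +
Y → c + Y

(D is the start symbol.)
{ '+' }

PREDICT(Y → '+') = (FIRST(RHS) \ {ε}) ∪ (FOLLOW(Y) if ε ∈ FIRST(RHS), i.e. RHS ⇒* ε)
FIRST('+') = { '+' }
ε ∉ FIRST('+'), so FOLLOW(Y) is not added.
PREDICT(Y → '+') = { '+' }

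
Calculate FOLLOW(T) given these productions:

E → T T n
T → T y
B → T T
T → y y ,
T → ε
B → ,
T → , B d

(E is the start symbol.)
{ ',', 'd', 'n', 'y' }

In E → T T n: T is followed by T n, add FIRST(T n) \ {ε} = { ',', 'n', 'y' }
In E → T T n: T is followed by n, add FIRST(n) \ {ε} = { 'n' }
In T → T y: T is followed by y, add FIRST(y) \ {ε} = { 'y' }
In B → T T: T is followed by T, add FIRST(T) \ {ε} = { ',', 'y' }
  T is nullable, so also add FOLLOW(B)
In B → T T: T is at the end, add FOLLOW(B)

The FOLLOW sets referred to above (computed the same way, to a fixed point):
  FOLLOW(B) = { 'd' }

Taking the union: FOLLOW(T) = { ',', 'd', 'n', 'y' }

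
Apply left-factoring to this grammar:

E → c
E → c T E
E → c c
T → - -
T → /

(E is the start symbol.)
Left-factoring transforms A → αβ₁ | αβ₂ into A → αA' and A' → β₁ | β₂
(α is the longest common prefix among the alternatives). Repeat until
no nonterminal has two alternatives with a common prefix.

Round 1: E has alternatives sharing prefix 'c'. Introduce E': E → c E'
  Add: E' → ε
  Add: E' → T E
  Add: E' → c

No remaining common prefixes — done.

Resulting grammar:
E → c E'
E' → ε
E' → T E
E' → c
T → - -
T → /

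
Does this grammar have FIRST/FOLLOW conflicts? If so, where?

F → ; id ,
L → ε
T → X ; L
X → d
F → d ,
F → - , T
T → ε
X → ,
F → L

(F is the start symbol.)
A FIRST/FOLLOW conflict occurs when a non-terminal N has a nullable alternative N → β (β ⇒* ε) and another alternative N → α with FIRST(α) ∩ FOLLOW(N) ≠ ∅: on such a lookahead the parser cannot decide between expanding α and letting N vanish via β.

Nullable non-terminals: F, L, T.
FIRST sets used below: FIRST(L) = { ε }, FIRST(X) = { ',', 'd' }

F: nullable alternative(s) F → L; FOLLOW(F) = { $ }
  F → ; id ,: FIRST \ {ε} = { ';' } — disjoint from FOLLOW(F)
  F → d ,: FIRST \ {ε} = { 'd' } — disjoint from FOLLOW(F)
  F → - , T: FIRST \ {ε} = { '-' } — disjoint from FOLLOW(F)
  F → L: FIRST \ {ε} = { } — this is the only nullable alternative, skip
L has a nullable alternative but only one production, so nothing to check.

T: nullable alternative(s) T → ε; FOLLOW(T) = { $ }
  T → X ; L: FIRST \ {ε} = { ',', 'd' } — disjoint from FOLLOW(T)
  T → ε: FIRST \ {ε} = { } — this is the only nullable alternative, skip

X has no nullable alternative, so no FIRST/FOLLOW check is needed there.

No FIRST/FOLLOW conflicts found.

Answer: No FIRST/FOLLOW conflicts.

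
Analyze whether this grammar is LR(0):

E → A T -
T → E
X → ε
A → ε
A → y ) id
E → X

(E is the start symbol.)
No. Shift-reduce conflict between [A → .] and [A → . y ) id]

Augment with E' → E and build the canonical LR(0) collection (I0 = CLOSURE({[E' → . E]}), then GOTO on every symbol after a dot until no new states appear). It has 10 states:
  I0: { [A → . y ) id], [A → .], [E → . A T -], [E → . X], [E' → . E], [X → .] }  — shift, 2 reduces
  I1: { [A → . y ) id], [A → .], [E → . A T -], [E → . X], [E → A . T -], [T → . E], [X → .] }  — shift, 2 reduces
  I2: { [E' → E .] }  — accept
  I3: { [E → X .] }  — reduce
  I4: { [A → y . ) id] }  — shift
  I5: { [A → y ) . id] }  — shift
  I6: { [A → y ) id .] }  — reduce
  I7: { [T → E .] }  — reduce
  I8: { [E → A T . -] }  — shift
  I9: { [E → A T - .] }  — reduce

Conflict in state I0:
  Shift-reduce conflict between [A → .] and [A → . y ) id]
So the grammar is NOT LR(0).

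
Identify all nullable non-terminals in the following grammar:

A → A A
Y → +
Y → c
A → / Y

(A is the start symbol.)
A non-terminal is nullable if it can derive ε (the empty string): either it has an ε-production, or it has a production whose right-hand side consists entirely of nullable non-terminals.

There are no ε-productions, so no non-terminal can derive ε.
No non-terminals are nullable.

Answer: None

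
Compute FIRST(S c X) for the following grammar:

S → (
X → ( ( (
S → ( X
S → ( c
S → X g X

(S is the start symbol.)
FIRST sets of the non-terminals involved (from the grammar, by fixed-point iteration):
  FIRST(S) = { '(' }

To compute FIRST(S c X), process the symbols left to right:
Symbol S is a non-terminal. Add FIRST(S) \ {ε} = { '(' }
S is not nullable (ε ∉ FIRST(S)), so stop here.
FIRST(S c X) = { '(' }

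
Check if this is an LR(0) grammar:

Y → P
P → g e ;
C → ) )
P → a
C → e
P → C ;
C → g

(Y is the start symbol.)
No. Shift-reduce conflict between [C → g .] and [P → g . e ;]

A grammar is LR(0) if no state in the canonical LR(0) collection has:
  - both a shift item (dot before a terminal) and a complete item (shift-reduce conflict), or
  - two or more complete items (reduce-reduce conflict; the accept item [Y' → Y .] counts as a complete item here).

Augment with Y' → Y and build the canonical LR(0) collection (I0 = CLOSURE({[Y' → . Y]}), then GOTO on every symbol after a dot until no new states appear). It has 12 states:
  I0: { [C → . ) )], [C → . e], [C → . g], [P → . C ;], [P → . a], [P → . g e ;], [Y → . P], [Y' → . Y] }  — shift
  I1: { [C → ) . )] }  — shift
  I2: { [P → C . ;] }  — shift
  I3: { [Y → P .] }  — reduce
  I4: { [Y' → Y .] }  — accept
  I5: { [P → a .] }  — reduce
  I6: { [C → e .] }  — reduce
  I7: { [C → g .], [P → g . e ;] }  — shift, reduce
  I8: { [P → g e . ;] }  — shift
  I9: { [P → g e ; .] }  — reduce
  I10: { [P → C ; .] }  — reduce
  I11: { [C → ) ) .] }  — reduce

Conflict in state I7:
  Shift-reduce conflict between [C → g .] and [P → g . e ;]
So the grammar is NOT LR(0).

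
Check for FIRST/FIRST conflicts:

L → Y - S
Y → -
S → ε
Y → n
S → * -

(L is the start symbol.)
Productions for Y:
  Y → -: FIRST = { '-' }
  Y → n: FIRST = { 'n' }
Productions for S:
  S → ε: FIRST = { ε }
  S → * -: FIRST = { '*' }
L has only one production, so no FIRST/FIRST conflict is possible there.

All alternatives of each non-terminal have pairwise disjoint FIRST sets.

Answer: No FIRST/FIRST conflicts.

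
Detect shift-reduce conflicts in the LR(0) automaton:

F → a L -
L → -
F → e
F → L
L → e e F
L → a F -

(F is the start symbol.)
A shift-reduce conflict occurs when an LR(0) state has both:
  - a complete (reduce) item [A → α .] (dot at the end), and
  - a shift item [B → β . c γ] (dot before a terminal).

Augment with F' → F and build the canonical LR(0) collection (I0 = CLOSURE({[F' → . F]}), then GOTO on every symbol after a dot until no new states appear). It has 12 states:
  I0: { [F → . L], [F → . a L -], [F → . e], [F' → . F], [L → . -], [L → . a F -], [L → . e e F] }  — shift
  I1: { [L → - .] }  — reduce
  I2: { [F' → F .] }  — accept
  I3: { [F → L .] }  — reduce
  I4: { [F → . L], [F → . a L -], [F → . e], [F → a . L -], [L → . -], [L → . a F -], [L → . e e F], [L → a . F -] }  — shift
  I5: { [F → e .], [L → e . e F] }  — shift, reduce
  I6: { [F → . L], [F → . a L -], [F → . e], [L → . -], [L → . a F -], [L → . e e F], [L → e e . F] }  — shift
  I7: { [L → e e F .] }  — reduce
  I8: { [L → a F . -] }  — shift
  I9: { [F → L .], [F → a L . -] }  — shift, reduce
  I10: { [F → a L - .] }  — reduce
  I11: { [L → a F - .] }  — reduce

I5 contains reduce item [F → e .] and shift item [L → e . e F] — shift-reduce conflict.
I9 contains reduce item [F → L .] and shift item [F → a L . -] — shift-reduce conflict.

Answer: Yes — I5: [F → e .] vs [L → e . e F]; I9: [F → L .] vs [F → a L . -]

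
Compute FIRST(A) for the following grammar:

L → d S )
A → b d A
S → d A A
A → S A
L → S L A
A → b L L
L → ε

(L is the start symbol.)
{ 'b', 'd' }

To compute FIRST(A), examine every production with A on the left-hand side, reading each right-hand side left to right until a non-nullable symbol is reached.

FIRST sets of the other non-terminals involved (by the same procedure, iterated to a fixed point):
  FIRST(S) = { 'd' }

From A → b d A:
  - b is a terminal: add 'b' and stop
From A → S A:
  - S is a non-terminal: add FIRST(S) \ {ε} = { 'd' }
    S is not nullable, so stop
From A → b L L:
  - b is a terminal: add 'b' and stop

Collecting: FIRST(A) = { 'b', 'd' }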